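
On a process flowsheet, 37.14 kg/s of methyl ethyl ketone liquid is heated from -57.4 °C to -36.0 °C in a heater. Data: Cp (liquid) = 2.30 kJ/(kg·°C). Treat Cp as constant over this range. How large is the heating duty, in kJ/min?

Q = ṁ·Cp·ΔT = 37.14 × 2.30 × (-36.0 − -57.4) = 1828 kJ/s
Heating duty = 109680 kJ/min

Q = 110000 kJ/min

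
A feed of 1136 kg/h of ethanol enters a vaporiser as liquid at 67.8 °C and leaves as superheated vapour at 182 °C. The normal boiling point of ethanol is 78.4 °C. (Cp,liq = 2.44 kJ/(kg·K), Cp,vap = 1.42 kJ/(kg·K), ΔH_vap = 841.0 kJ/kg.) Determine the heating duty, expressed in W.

liquid 67.8→78.4 °C: 25.864 kJ/kg
vaporisation at 78.4 °C: 841 kJ/kg
vapour 78.4→182 °C: 147.11 kJ/kg
Δh = 25.864 + 841 + 147.11 = 1014 kJ/kg
Q = ṁ·Δh = 1136 kg/h × 1014 kJ/kg = 1.1519e+06 kJ/h
|Q| = 319.97 kW = 319970 W

Q = 320000 W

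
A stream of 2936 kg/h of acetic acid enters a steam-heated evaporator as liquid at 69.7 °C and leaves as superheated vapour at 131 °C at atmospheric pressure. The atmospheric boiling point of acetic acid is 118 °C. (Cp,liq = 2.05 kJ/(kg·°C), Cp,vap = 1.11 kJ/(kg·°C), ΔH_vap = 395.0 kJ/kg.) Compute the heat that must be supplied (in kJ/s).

Q = 415 kJ/s

liquid 69.7→118 °C: 99.015 kJ/kg
vaporisation at 118 °C: 395 kJ/kg
vapour 118→131 °C: 14.43 kJ/kg
Δh = 99.015 + 395 + 14.43 = 508.44 kJ/kg
Q = ṁ·Δh = 2936 kg/h × 508.44 kJ/kg = 1.4928e+06 kJ/h
|Q| = 414.67 kW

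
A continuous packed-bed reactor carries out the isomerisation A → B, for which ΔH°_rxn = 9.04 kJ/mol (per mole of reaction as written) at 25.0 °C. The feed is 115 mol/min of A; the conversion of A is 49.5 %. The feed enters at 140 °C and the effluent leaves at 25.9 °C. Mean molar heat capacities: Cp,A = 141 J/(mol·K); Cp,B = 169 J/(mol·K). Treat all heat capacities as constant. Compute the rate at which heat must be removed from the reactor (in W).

Extent of reaction ξ = 0.495 × 115 = 56.925 mol/min
Reaction term: ξ·ΔH°_rxn = 56.925 × 9.04 = 514.6 kJ/min
Sensible, feed 140→25 °C: -1864.7 kJ/min
Outlet flows (mol/min): A 58.075, B 56.925
Sensible, products 25→25.9 °C: 16.028 kJ/min
Q = ΔH = -1334.1 kJ/min = -22.235 kW
Heat removed = 22235 W

Q_out = 22200 W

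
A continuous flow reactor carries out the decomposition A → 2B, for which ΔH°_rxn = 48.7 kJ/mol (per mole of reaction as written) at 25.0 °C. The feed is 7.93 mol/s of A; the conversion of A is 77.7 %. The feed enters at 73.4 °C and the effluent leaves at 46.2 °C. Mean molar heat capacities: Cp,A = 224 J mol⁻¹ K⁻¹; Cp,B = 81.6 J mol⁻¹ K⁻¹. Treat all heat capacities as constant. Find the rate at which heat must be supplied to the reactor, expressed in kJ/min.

Q_in = 14600 kJ/min

Extent of reaction ξ = 0.777 × 7.93 = 6.1616 mol/s
Reaction term: ξ·ΔH°_rxn = 6.1616 × 48.7 = 300.07 kJ/s
Sensible, feed 73.4→25 °C: -85.974 kJ/s
Outlet flows (mol/s): A 1.7684, B 12.323
Sensible, products 25→46.2 °C: 29.716 kJ/s
Q = ΔH = 243.81 kJ/s = 243.81 kW
Heat supplied = 14629 kJ/min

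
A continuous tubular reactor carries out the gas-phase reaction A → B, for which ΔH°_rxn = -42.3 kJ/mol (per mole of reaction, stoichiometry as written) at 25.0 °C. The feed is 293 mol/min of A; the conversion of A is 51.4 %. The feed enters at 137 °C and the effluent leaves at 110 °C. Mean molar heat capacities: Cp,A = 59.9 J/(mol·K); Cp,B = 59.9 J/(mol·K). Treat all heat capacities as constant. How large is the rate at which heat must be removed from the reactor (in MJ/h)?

Q_out = 411 MJ/h

Extent of reaction ξ = 0.514 × 293 = 150.6 mol/min
Reaction term: ξ·ΔH°_rxn = 150.6 × -42.3 = -6370.5 kJ/min
Sensible, feed 137→25 °C: -1965.7 kJ/min
Outlet flows (mol/min): A 142.4, B 150.6
Sensible, products 25→110 °C: 1491.8 kJ/min
Q = ΔH = -6844.3 kJ/min = -114.07 kW
Heat removed = 410.66 MJ/h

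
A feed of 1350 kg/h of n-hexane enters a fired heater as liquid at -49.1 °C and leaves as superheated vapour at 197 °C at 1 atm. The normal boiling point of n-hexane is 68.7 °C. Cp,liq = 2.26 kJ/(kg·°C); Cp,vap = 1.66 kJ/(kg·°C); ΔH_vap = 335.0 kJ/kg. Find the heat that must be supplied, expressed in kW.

liquid -49.1→68.7 °C: 266.23 kJ/kg
vaporisation at 68.7 °C: 335 kJ/kg
vapour 68.7→197 °C: 212.98 kJ/kg
Δh = 266.23 + 335 + 212.98 = 814.21 kJ/kg
Q = ṁ·Δh = 1350 kg/h × 814.21 kJ/kg = 1.0992e+06 kJ/h
|Q| = 305.33 kW

Q = 305 kW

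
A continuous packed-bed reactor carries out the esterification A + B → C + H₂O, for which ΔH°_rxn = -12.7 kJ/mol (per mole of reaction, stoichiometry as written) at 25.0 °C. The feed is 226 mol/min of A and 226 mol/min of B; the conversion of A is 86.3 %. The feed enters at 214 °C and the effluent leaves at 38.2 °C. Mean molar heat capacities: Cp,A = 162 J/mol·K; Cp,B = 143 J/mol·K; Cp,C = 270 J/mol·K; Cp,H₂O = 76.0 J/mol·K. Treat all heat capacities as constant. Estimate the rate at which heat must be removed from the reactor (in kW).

Extent of reaction ξ = 0.863 × 226 = 195.04 mol/min
Reaction term: ξ·ΔH°_rxn = 195.04 × -12.7 = -2477 kJ/min
Sensible, feed 214→25 °C: -13028 kJ/min
Outlet flows (mol/min): A 30.962, B 30.962, C 195.04, H₂O 195.04
Sensible, products 25→38.2 °C: 1015.4 kJ/min
Q = ΔH = -14489 kJ/min = -241.49 kW
Heat removed = 241.49 kW

Q_out = 241 kW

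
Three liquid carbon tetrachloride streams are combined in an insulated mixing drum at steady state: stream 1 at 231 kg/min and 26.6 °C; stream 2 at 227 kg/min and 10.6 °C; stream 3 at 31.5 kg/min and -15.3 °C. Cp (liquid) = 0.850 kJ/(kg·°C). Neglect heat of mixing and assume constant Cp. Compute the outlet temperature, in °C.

T_out = 16.5 °C

Adiabatic, steady state ⇒ Σ ṁᵢCp,ᵢ(T_out − Tᵢ) = 0
Σ ṁᵢCp,ᵢTᵢ = 231×0.850×26.6 + 227×0.850×10.6 + 31.5×0.850×-15.3 = 6858.5
Σ ṁᵢCp,ᵢ = 231×0.850 + 227×0.850 + 31.5×0.850 = 416.07
T_out = 6858.5 / 416.07 = 16.484 °C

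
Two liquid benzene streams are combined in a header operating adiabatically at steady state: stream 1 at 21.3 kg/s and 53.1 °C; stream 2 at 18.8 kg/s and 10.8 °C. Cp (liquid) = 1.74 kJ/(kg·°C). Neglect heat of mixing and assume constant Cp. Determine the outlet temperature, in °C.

T_out = 33.3 °C

No heat crosses the boundary, so H_out = H_in.
T_out = Σ ṁᵢCp,ᵢTᵢ / Σ ṁᵢCp,ᵢ
      = 2321.3 / 69.774 = 33.269 °C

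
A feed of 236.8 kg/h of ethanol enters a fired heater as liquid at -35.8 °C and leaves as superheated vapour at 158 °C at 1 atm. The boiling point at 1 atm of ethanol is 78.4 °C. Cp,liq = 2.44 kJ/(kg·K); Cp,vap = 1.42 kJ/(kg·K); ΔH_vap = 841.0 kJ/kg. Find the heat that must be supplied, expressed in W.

Q = 81100 W

liquid -35.8→78.4 °C: 278.65 kJ/kg
vaporisation at 78.4 °C: 841 kJ/kg
vapour 78.4→158 °C: 113.03 kJ/kg
Δh = 278.65 + 841 + 113.03 = 1232.7 kJ/kg
Q = ṁ·Δh = 236.8 kg/h × 1232.7 kJ/kg = 291900 kJ/h
|Q| = 81.083 kW = 81083 W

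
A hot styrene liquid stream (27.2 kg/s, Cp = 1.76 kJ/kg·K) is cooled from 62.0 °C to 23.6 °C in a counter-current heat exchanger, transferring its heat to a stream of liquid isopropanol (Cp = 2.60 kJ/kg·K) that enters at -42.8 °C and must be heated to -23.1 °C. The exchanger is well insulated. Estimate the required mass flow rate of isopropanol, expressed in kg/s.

ṁ_c = 35.9 kg/s

Heat released by hot stream: Q = 27.2 × 1.76 × (62.0 − 23.6) = 1838.3 kJ/s
Energy balance on cold side (adiabatic exchanger): Q = ṁ_c·Cp_c·(T_c,out − T_c,in)
ṁ_c = 1838.3 / [2.60 × (-23.1 − -42.8)] = 35.89 kg/s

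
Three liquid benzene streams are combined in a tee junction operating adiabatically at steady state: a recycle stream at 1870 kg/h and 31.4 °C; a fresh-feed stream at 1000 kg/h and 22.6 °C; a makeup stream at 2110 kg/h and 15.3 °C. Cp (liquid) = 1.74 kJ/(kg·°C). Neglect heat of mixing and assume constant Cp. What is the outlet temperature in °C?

T_out = 22.8 °C

No heat crosses the boundary, so H_out = H_in.
Σ ṁᵢCp,ᵢTᵢ = 1870×1.74×31.4 + 1000×1.74×22.6 + 2110×1.74×15.3 = 197670
Σ ṁᵢCp,ᵢ = 1870×1.74 + 1000×1.74 + 2110×1.74 = 8665.2
T_out = 197670 / 8665.2 = 22.811 °C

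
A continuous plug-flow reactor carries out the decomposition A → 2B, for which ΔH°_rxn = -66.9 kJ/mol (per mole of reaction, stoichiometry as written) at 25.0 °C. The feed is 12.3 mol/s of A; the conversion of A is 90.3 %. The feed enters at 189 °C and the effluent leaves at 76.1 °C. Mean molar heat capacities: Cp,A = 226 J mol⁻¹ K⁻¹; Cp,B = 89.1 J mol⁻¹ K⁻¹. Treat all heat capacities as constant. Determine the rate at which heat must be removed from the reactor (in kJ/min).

Extent of reaction ξ = 0.903 × 12.3 = 11.107 mol/s
Reaction term: ξ·ΔH°_rxn = 11.107 × -66.9 = -743.05 kJ/s
Sensible, feed 189→25 °C: -455.89 kJ/s
Outlet flows (mol/s): A 1.1931, B 22.214
Sensible, products 25→76.1 °C: 114.92 kJ/s
Q = ΔH = -1084 kJ/s = -1084 kW
Heat removed = 65041 kJ/min

Q_out = 65000 kJ/min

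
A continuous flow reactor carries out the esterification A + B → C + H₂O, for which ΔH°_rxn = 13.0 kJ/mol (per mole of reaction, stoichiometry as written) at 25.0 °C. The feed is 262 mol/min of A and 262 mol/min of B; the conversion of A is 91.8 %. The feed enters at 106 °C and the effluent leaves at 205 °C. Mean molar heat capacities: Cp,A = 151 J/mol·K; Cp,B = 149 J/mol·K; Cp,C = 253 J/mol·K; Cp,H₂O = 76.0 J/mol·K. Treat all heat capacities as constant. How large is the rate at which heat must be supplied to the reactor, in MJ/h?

Extent of reaction ξ = 0.918 × 262 = 240.52 mol/min
Reaction term: ξ·ΔH°_rxn = 240.52 × 13.0 = 3126.7 kJ/min
Sensible, feed 106→25 °C: -6366.6 kJ/min
Outlet flows (mol/min): A 21.484, B 21.484, C 240.52, H₂O 240.52
Sensible, products 25→205 °C: 15403 kJ/min
Q = ΔH = 12164 kJ/min = 202.73 kW
Heat supplied = 729.82 MJ/h

Q_in = 730 MJ/h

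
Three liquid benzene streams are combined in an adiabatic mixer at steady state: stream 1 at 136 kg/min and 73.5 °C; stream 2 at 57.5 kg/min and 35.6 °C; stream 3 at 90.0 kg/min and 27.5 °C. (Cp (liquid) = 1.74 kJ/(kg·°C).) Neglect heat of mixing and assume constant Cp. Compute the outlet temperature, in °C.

No heat crosses the boundary, so H_out = H_in.
Σ ṁᵢCp,ᵢTᵢ = 136×1.74×73.5 + 57.5×1.74×35.6 + 90.0×1.74×27.5 = 25261
Σ ṁᵢCp,ᵢ = 136×1.74 + 57.5×1.74 + 90.0×1.74 = 493.29
T_out = 25261 / 493.29 = 51.21 °C

T_out = 51.2 °C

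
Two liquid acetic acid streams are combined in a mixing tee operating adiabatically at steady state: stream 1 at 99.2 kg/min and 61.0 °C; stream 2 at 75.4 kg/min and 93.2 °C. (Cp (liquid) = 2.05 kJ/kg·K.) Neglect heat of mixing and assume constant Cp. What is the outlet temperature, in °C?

T_out = 74.9 °C

Adiabatic, steady state ⇒ Σ ṁᵢCp,ᵢ(T_out − Tᵢ) = 0
T_out = Σ ṁᵢCp,ᵢTᵢ / Σ ṁᵢCp,ᵢ
      = 26811 / 357.93 = 74.905 °C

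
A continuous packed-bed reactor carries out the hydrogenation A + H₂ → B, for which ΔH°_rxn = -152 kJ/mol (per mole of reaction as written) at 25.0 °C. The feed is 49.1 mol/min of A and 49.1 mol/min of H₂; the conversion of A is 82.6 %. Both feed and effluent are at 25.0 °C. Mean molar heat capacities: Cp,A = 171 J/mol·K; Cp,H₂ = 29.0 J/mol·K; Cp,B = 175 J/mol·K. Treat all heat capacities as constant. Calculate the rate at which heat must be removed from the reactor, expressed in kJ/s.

Q_out = 103 kJ/s

Extent of reaction ξ = 0.826 × 49.1 = 40.557 mol/min
Reaction term: ξ·ΔH°_rxn = 40.557 × -152 = -6164.6 kJ/min
Q = ΔH = -6164.6 kJ/min = -102.74 kW
Heat removed = 102.74 kJ/s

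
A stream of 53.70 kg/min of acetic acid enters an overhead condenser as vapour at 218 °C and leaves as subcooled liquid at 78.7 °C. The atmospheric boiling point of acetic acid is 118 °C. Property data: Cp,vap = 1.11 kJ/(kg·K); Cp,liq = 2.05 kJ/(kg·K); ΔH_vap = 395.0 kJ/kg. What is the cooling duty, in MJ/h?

Q_c = 1890 MJ/h

vapour 218→118 °C: -111 kJ/kg
condensation at 118 °C: -395 kJ/kg
liquid 118→78.7 °C: -80.565 kJ/kg
Δh = -111 + -395 + -80.565 = -586.57 kJ/kg
Q = ṁ·Δh = 53.70 kg/min × -586.57 kJ/kg = -31499 kJ/min
|Q| = 524.98 kW = 1889.9 MJ/h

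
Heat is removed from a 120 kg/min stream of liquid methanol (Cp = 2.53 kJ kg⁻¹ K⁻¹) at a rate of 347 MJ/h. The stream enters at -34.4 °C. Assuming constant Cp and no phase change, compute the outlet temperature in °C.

T_out = -53.4 °C

Q = 347 MJ/h = 5783.3 kJ/min
ΔT = Q/(ṁ·Cp) = 5783.3/(120×2.53) = 19.049 K
T_out = -34.4 − 19.049 = -53.449 °C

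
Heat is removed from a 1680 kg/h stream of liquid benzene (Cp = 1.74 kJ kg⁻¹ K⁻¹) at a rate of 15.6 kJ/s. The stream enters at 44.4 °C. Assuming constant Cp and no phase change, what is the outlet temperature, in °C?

T_out = 25.2 °C

Q = 15.6 kJ/s = 56160 kJ/h
ΔT = Q/(ṁ·Cp) = 56160/(1680×1.74) = 19.212 K
T_out = 44.4 − 19.212 = 25.188 °C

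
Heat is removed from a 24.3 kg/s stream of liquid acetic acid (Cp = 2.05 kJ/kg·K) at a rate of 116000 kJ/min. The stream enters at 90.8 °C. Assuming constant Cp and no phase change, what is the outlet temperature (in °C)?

T_out = 52.0 °C

Q = 116000 kJ/min = 1933.3 kJ/s
ΔT = Q/(ṁ·Cp) = 1933.3/(24.3×2.05) = 38.81 K
T_out = 90.8 − 38.81 = 51.99 °C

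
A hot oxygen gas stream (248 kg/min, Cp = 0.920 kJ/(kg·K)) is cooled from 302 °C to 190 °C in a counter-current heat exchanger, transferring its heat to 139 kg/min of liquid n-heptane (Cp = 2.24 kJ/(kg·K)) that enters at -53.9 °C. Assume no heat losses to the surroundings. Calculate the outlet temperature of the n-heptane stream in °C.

Heat released by hot stream: Q = 248 × 0.920 × (302 − 190) = 25554 kJ/min
Energy balance on cold side (adiabatic exchanger): Q = ṁ_c·Cp_c·(T_c,out − T_c,in)
T_c,out = -53.9 + 25554/(139 × 2.24) = 28.172 °C

T_c,out = 28.2 °C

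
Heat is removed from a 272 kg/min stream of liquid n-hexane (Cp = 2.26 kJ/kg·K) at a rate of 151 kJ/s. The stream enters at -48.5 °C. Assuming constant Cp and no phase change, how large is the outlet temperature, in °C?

T_out = -63.2 °C

Q = 151 kJ/s = 9060 kJ/min
ΔT = Q/(ṁ·Cp) = 9060/(272×2.26) = 14.738 K
T_out = -48.5 − 14.738 = -63.238 °C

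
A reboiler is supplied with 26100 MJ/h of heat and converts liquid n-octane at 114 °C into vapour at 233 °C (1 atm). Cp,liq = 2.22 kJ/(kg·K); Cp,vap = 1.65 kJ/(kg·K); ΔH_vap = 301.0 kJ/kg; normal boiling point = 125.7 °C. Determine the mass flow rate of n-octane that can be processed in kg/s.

ṁ = 14.4 kg/s

Δh = 2.22×(125.7−114) + 301.0 + 1.65×(233−125.7) = 504.02 kJ/kg
Q = 26100 MJ/h = 7250 kJ/s = 7250 kJ/s
ṁ = Q/Δh = 7250 / 504.02 = 14.384 kg/s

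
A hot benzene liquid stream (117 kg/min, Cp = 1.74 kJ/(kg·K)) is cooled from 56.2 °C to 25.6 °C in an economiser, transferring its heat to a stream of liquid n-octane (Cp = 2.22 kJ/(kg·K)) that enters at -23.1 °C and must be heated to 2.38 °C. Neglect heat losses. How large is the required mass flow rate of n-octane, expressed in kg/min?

ṁ_c = 110 kg/min

Heat released by hot stream: Q = 117 × 1.74 × (56.2 − 25.6) = 6229.5 kJ/min
Energy balance on cold side (adiabatic exchanger): Q = ṁ_c·Cp_c·(T_c,out − T_c,in)
ṁ_c = 6229.5 / [2.22 × (2.38 − -23.1)] = 110.13 kg/min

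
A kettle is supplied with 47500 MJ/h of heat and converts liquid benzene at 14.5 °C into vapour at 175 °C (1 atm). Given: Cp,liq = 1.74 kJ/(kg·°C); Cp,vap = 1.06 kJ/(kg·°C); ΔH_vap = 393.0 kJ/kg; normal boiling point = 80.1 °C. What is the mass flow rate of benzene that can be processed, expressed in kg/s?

Δh = 1.74×(80.1−14.5) + 393.0 + 1.06×(175−80.1) = 607.74 kJ/kg
Q = 47500 MJ/h = 13194 kJ/s = 13194 kJ/s
ṁ = Q/Δh = 13194 / 607.74 = 21.711 kg/s

ṁ = 21.7 kg/s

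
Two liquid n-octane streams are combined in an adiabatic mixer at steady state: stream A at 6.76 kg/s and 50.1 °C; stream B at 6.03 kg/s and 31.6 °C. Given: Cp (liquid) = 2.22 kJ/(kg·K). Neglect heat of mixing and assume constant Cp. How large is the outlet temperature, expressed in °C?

Energy balance with Q = 0: Σ ṁᵢCp,ᵢ(T_out − Tᵢ) = 0
Σ ṁᵢCp,ᵢTᵢ = 6.76×2.22×50.1 + 6.03×2.22×31.6 = 1174.9
Σ ṁᵢCp,ᵢ = 6.76×2.22 + 6.03×2.22 = 28.394
T_out = 1174.9 / 28.394 = 41.378 °C

T_out = 41.4 °C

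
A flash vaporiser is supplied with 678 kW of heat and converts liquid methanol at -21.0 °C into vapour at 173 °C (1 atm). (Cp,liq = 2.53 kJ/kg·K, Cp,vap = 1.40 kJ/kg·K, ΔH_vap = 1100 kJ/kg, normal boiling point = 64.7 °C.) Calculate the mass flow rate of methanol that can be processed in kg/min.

ṁ = 27.7 kg/min

Δh = 2.53×(64.7−-21.0) + 1100 + 1.40×(173−64.7) = 1468.4 kJ/kg
Q = 678 kW = 678 kJ/s = 40680 kJ/min
ṁ = Q/Δh = 40680 / 1468.4 = 27.703 kg/min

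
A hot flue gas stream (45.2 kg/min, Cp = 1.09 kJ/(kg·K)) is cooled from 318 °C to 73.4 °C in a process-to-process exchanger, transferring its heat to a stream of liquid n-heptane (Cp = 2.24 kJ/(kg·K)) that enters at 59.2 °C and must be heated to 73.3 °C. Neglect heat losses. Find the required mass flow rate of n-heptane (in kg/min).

Heat released by hot stream: Q = 45.2 × 1.09 × (318 − 73.4) = 12051 kJ/min
Energy balance on cold side (adiabatic exchanger): Q = ṁ_c·Cp_c·(T_c,out − T_c,in)
ṁ_c = 12051 / [2.24 × (73.3 − 59.2)] = 381.55 kg/min

ṁ_c = 382 kg/min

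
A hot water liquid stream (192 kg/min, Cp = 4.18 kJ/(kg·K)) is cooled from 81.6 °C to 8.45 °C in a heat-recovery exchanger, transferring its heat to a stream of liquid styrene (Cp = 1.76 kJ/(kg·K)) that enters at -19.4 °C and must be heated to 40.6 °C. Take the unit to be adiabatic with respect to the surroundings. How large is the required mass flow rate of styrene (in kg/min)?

ṁ_c = 556 kg/min

Heat released by hot stream: Q = 192 × 4.18 × (81.6 − 8.45) = 58707 kJ/min
Energy balance on cold side (adiabatic exchanger): Q = ṁ_c·Cp_c·(T_c,out − T_c,in)
ṁ_c = 58707 / [1.76 × (40.6 − -19.4)] = 555.94 kg/min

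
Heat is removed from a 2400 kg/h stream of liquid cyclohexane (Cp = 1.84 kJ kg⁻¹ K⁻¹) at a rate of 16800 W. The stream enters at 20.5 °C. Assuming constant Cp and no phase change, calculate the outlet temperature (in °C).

Q = 16800 W = 60480 kJ/h
ΔT = Q/(ṁ·Cp) = 60480/(2400×1.84) = 13.696 K
T_out = 20.5 − 13.696 = 6.8043 °C

T_out = 6.80 °C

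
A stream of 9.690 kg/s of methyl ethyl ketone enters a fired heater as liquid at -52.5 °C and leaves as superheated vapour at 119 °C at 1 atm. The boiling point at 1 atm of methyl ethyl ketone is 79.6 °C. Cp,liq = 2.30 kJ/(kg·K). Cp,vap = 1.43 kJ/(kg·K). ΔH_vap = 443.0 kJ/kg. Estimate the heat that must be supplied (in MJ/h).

liquid -52.5→79.6 °C: 303.83 kJ/kg
vaporisation at 79.6 °C: 443 kJ/kg
vapour 79.6→119 °C: 56.342 kJ/kg
Δh = 303.83 + 443 + 56.342 = 803.17 kJ/kg
Q = ṁ·Δh = 9.690 kg/s × 803.17 kJ/kg = 7782.7 kJ/s
|Q| = 7782.7 kW = 28018 MJ/h

Q = 28000 MJ/h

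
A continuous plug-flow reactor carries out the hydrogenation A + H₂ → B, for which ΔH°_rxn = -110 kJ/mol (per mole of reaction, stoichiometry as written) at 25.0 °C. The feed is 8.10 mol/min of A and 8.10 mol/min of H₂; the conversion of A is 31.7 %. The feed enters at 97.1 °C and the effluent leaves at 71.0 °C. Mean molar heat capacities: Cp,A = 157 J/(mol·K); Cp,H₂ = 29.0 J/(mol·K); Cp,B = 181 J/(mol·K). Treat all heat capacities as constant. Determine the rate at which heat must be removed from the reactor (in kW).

Q_out = 5.37 kW

Extent of reaction ξ = 0.317 × 8.10 = 2.5677 mol/min
Reaction term: ξ·ΔH°_rxn = 2.5677 × -110 = -282.45 kJ/min
Sensible, feed 97.1→25 °C: -108.63 kJ/min
Outlet flows (mol/min): A 5.5323, H₂ 5.5323, B 2.5677
Sensible, products 25→71.0 °C: 68.713 kJ/min
Q = ΔH = -322.36 kJ/min = -5.3727 kW
Heat removed = 5.3727 kW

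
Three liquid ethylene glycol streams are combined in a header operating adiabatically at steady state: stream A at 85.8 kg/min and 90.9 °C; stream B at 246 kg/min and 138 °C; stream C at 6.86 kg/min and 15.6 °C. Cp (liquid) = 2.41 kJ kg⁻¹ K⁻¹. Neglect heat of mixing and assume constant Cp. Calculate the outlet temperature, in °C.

No heat crosses the boundary, so H_out = H_in.
T_out = Σ ṁᵢCp,ᵢTᵢ / Σ ṁᵢCp,ᵢ
      = 100870 / 816.17 = 123.59 °C

T_out = 124 °C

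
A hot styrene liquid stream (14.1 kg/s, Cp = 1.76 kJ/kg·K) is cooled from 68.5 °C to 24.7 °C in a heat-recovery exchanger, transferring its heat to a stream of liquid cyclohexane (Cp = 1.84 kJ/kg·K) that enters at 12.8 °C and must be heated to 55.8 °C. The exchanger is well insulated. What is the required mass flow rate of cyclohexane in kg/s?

ṁ_c = 13.7 kg/s

Heat released by hot stream: Q = 14.1 × 1.76 × (68.5 − 24.7) = 1086.9 kJ/s
Energy balance on cold side (adiabatic exchanger): Q = ṁ_c·Cp_c·(T_c,out − T_c,in)
ṁ_c = 1086.9 / [1.84 × (55.8 − 12.8)] = 13.738 kg/s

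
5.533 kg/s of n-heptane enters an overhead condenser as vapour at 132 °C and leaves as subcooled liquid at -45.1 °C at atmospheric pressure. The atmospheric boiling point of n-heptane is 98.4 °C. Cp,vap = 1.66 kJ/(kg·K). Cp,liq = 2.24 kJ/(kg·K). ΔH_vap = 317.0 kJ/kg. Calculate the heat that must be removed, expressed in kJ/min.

vapour 132→98.4 °C: -55.776 kJ/kg
condensation at 98.4 °C: -317 kJ/kg
liquid 98.4→-45.1 °C: -321.44 kJ/kg
Δh = -55.776 + -317 + -321.44 = -694.22 kJ/kg
Q = ṁ·Δh = 5.533 kg/s × -694.22 kJ/kg = -3841.1 kJ/s
|Q| = 3841.1 kW = 230470 kJ/min

Q_c = 230000 kJ/min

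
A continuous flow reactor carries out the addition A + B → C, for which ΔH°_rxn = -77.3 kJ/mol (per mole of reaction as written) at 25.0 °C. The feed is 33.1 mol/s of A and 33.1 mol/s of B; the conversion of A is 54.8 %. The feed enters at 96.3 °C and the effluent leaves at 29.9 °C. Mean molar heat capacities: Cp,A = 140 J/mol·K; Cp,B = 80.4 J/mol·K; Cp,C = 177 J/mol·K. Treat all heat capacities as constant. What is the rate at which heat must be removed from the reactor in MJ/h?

Q_out = 6810 MJ/h

Extent of reaction ξ = 0.548 × 33.1 = 18.139 mol/s
Reaction term: ξ·ΔH°_rxn = 18.139 × -77.3 = -1402.1 kJ/s
Sensible, feed 96.3→25 °C: -520.15 kJ/s
Outlet flows (mol/s): A 14.961, B 14.961, C 18.139
Sensible, products 25→29.9 °C: 31.889 kJ/s
Q = ΔH = -1890.4 kJ/s = -1890.4 kW
Heat removed = 6805.4 MJ/h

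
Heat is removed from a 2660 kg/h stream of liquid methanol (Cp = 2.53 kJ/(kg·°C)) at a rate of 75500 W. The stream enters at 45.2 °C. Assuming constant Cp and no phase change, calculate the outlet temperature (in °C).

T_out = 4.81 °C

Q = 75500 W = 271800 kJ/h
ΔT = Q/(ṁ·Cp) = 271800/(2660×2.53) = 40.388 K
T_out = 45.2 − 40.388 = 4.8125 °C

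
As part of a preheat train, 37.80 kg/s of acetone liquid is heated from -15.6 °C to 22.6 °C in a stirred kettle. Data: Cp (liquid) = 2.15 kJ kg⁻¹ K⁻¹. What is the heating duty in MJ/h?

Q = ṁ·Cp·ΔT = 37.80 × 2.15 × (22.6 − -15.6) = 3104.5 kJ/s
Heating duty = 11176 MJ/h

Q = 11200 MJ/h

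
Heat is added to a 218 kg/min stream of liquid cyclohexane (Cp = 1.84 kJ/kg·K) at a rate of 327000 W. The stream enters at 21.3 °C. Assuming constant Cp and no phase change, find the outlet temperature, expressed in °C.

Q = 327000 W = 19620 kJ/min
ΔT = Q/(ṁ·Cp) = 19620/(218×1.84) = 48.913 K
T_out = 21.3 + 48.913 = 70.213 °C

T_out = 70.2 °C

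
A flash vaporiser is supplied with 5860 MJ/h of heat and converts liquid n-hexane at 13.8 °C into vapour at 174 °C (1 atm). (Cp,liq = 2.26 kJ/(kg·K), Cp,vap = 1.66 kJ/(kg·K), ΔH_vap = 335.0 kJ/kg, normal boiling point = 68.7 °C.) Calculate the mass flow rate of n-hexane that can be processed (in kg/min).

Δh = 2.26×(68.7−13.8) + 335.0 + 1.66×(174−68.7) = 633.87 kJ/kg
Q = 5860 MJ/h = 1627.8 kJ/s = 97667 kJ/min
ṁ = Q/Δh = 97667 / 633.87 = 154.08 kg/min

ṁ = 154 kg/min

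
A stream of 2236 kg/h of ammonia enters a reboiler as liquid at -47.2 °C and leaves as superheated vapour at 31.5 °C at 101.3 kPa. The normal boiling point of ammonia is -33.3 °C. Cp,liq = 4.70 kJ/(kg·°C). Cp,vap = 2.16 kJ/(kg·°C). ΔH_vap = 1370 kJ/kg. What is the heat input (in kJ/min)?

liquid -47.2→-33.3 °C: 65.33 kJ/kg
vaporisation at -33.3 °C: 1370 kJ/kg
vapour -33.3→31.5 °C: 139.97 kJ/kg
Δh = 65.33 + 1370 + 139.97 = 1575.3 kJ/kg
Q = ṁ·Δh = 2236 kg/h × 1575.3 kJ/kg = 3.5224e+06 kJ/h
|Q| = 978.44 kW = 58706 kJ/min

Q = 58700 kJ/min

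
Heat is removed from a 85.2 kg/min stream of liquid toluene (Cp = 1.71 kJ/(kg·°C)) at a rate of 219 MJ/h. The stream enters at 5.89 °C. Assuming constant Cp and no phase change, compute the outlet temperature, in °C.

Q = 219 MJ/h = 3650 kJ/min
ΔT = Q/(ṁ·Cp) = 3650/(85.2×1.71) = 25.053 K
T_out = 5.89 − 25.053 = -19.163 °C

T_out = -19.2 °C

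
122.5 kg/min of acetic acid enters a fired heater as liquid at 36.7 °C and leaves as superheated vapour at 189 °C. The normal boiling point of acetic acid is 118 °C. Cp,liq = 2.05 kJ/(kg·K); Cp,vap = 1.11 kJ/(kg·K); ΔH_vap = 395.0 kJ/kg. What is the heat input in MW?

liquid 36.7→118 °C: 166.66 kJ/kg
vaporisation at 118 °C: 395 kJ/kg
vapour 118→189 °C: 78.81 kJ/kg
Δh = 166.66 + 395 + 78.81 = 640.48 kJ/kg
Q = ṁ·Δh = 122.5 kg/min × 640.48 kJ/kg = 78458 kJ/min
|Q| = 1307.6 kW = 1.3076 MW

Q = 1.31 MW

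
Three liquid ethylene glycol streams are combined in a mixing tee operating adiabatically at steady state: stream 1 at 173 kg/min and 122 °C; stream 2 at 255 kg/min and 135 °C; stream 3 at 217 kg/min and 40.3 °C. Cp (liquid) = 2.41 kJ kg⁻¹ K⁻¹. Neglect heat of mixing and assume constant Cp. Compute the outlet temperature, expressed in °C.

T_out = 99.7 °C

Energy balance with Q = 0: Σ ṁᵢCp,ᵢ(T_out − Tᵢ) = 0
T_out = Σ ṁᵢCp,ᵢTᵢ / Σ ṁᵢCp,ᵢ
      = 154910 / 1554.5 = 99.653 °C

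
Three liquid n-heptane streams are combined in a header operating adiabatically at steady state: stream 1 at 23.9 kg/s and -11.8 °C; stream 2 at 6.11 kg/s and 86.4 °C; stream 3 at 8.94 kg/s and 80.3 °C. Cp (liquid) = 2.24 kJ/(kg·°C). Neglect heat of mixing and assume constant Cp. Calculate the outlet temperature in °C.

T_out = 24.7 °C

Adiabatic, steady state ⇒ Σ ṁᵢCp,ᵢ(T_out − Tᵢ) = 0
Σ ṁᵢCp,ᵢTᵢ = 23.9×2.24×-11.8 + 6.11×2.24×86.4 + 8.94×2.24×80.3 = 2158.8
Σ ṁᵢCp,ᵢ = 23.9×2.24 + 6.11×2.24 + 8.94×2.24 = 87.248
T_out = 2158.8 / 87.248 = 24.744 °C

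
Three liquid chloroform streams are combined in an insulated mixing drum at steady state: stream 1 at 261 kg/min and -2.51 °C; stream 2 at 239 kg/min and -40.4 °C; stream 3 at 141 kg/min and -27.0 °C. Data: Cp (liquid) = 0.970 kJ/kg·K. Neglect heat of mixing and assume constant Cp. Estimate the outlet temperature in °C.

T_out = -22.0 °C

Energy balance with Q = 0: Σ ṁᵢCp,ᵢ(T_out − Tᵢ) = 0
Σ ṁᵢCp,ᵢTᵢ = 261×0.970×-2.51 + 239×0.970×-40.4 + 141×0.970×-27.0 = -13694
Σ ṁᵢCp,ᵢ = 261×0.970 + 239×0.970 + 141×0.970 = 621.77
T_out = -13694 / 621.77 = -22.025 °C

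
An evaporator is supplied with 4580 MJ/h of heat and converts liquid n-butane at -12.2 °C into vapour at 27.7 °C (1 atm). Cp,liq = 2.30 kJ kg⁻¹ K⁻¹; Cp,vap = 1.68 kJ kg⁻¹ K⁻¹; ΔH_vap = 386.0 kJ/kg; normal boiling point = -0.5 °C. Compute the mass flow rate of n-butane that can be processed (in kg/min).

Δh = 2.30×(-0.5−-12.2) + 386.0 + 1.68×(27.7−-0.5) = 460.29 kJ/kg
Q = 4580 MJ/h = 1272.2 kJ/s = 76333 kJ/min
ṁ = Q/Δh = 76333 / 460.29 = 165.84 kg/min

ṁ = 166 kg/min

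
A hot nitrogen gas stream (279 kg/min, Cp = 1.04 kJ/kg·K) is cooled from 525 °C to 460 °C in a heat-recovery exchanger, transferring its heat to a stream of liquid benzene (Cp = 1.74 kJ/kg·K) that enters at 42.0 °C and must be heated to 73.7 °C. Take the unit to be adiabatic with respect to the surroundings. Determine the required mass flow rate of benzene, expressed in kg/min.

Heat released by hot stream: Q = 279 × 1.04 × (525 − 460) = 18860 kJ/min
Energy balance on cold side (adiabatic exchanger): Q = ṁ_c·Cp_c·(T_c,out − T_c,in)
ṁ_c = 18860 / [1.74 × (73.7 − 42.0)] = 341.93 kg/min

ṁ_c = 342 kg/min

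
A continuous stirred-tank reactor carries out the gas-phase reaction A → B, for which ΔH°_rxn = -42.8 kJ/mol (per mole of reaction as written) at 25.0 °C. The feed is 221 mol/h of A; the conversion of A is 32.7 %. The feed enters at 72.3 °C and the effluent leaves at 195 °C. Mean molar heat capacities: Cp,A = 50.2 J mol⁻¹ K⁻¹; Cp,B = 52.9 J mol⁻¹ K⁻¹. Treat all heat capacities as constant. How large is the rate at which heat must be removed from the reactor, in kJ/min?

Extent of reaction ξ = 0.327 × 221 = 72.267 mol/h
Reaction term: ξ·ΔH°_rxn = 72.267 × -42.8 = -3093 kJ/h
Sensible, feed 72.3→25 °C: -524.76 kJ/h
Outlet flows (mol/h): A 148.73, B 72.267
Sensible, products 25→195 °C: 1919.2 kJ/h
Q = ΔH = -1698.6 kJ/h = -0.47183 kW
Heat removed = 28.31 kJ/min

Q_out = 28.3 kJ/min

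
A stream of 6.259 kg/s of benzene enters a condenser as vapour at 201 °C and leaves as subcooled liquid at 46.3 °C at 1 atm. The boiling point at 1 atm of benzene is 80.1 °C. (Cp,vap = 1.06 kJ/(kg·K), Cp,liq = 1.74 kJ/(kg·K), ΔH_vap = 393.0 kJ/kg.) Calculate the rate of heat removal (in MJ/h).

vapour 201→80.1 °C: -128.15 kJ/kg
condensation at 80.1 °C: -393 kJ/kg
liquid 80.1→46.3 °C: -58.812 kJ/kg
Δh = -128.15 + -393 + -58.812 = -579.97 kJ/kg
Q = ṁ·Δh = 6.259 kg/s × -579.97 kJ/kg = -3630 kJ/s
|Q| = 3630 kW = 13068 MJ/h

Q_c = 13100 MJ/h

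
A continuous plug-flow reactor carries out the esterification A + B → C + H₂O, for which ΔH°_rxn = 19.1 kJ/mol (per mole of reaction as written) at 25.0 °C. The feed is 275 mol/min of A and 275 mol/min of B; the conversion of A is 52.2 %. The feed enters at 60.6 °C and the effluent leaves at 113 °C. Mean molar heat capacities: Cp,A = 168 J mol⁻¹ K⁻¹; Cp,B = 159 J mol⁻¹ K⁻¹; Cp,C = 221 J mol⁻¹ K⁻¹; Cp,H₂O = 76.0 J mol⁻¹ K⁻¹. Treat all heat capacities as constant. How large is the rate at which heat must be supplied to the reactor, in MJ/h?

Extent of reaction ξ = 0.522 × 275 = 143.55 mol/min
Reaction term: ξ·ΔH°_rxn = 143.55 × 19.1 = 2741.8 kJ/min
Sensible, feed 60.6→25 °C: -3201.3 kJ/min
Outlet flows (mol/min): A 131.45, B 131.45, C 143.55, H₂O 143.55
Sensible, products 25→113 °C: 7534.4 kJ/min
Q = ΔH = 7074.9 kJ/min = 117.92 kW
Heat supplied = 424.49 MJ/h

Q_in = 424 MJ/h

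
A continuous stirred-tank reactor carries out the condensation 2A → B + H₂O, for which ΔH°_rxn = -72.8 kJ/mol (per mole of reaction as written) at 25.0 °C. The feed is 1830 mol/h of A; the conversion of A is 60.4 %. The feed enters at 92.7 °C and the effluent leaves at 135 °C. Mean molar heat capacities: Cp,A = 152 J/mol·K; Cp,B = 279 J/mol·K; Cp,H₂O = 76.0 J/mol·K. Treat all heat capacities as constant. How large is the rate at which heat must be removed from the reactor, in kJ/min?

Q_out = 423 kJ/min

Extent of reaction ξ = 0.604 × 1830 / 2 = 552.66 mol/h
Reaction term: ξ·ΔH°_rxn = 552.66 × -72.8 = -40234 kJ/h
Sensible, feed 92.7→25 °C: -18831 kJ/h
Outlet flows (mol/h): A 724.68, B 552.66, H₂O 552.66
Sensible, products 25→135 °C: 33698 kJ/h
Q = ΔH = -25367 kJ/h = -7.0464 kW
Heat removed = 422.78 kJ/min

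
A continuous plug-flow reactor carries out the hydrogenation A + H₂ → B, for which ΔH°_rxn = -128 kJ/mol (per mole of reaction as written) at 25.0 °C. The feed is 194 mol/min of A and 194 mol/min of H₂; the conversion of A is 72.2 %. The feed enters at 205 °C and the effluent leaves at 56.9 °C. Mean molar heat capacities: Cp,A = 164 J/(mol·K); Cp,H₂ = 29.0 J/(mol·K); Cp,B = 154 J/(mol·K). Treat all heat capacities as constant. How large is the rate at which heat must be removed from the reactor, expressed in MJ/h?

Q_out = 1420 MJ/h

Extent of reaction ξ = 0.722 × 194 = 140.07 mol/min
Reaction term: ξ·ΔH°_rxn = 140.07 × -128 = -17929 kJ/min
Sensible, feed 205→25 °C: -6739.6 kJ/min
Outlet flows (mol/min): A 53.932, H₂ 53.932, B 140.07
Sensible, products 25→56.9 °C: 1020.1 kJ/min
Q = ΔH = -23648 kJ/min = -394.14 kW
Heat removed = 1418.9 MJ/h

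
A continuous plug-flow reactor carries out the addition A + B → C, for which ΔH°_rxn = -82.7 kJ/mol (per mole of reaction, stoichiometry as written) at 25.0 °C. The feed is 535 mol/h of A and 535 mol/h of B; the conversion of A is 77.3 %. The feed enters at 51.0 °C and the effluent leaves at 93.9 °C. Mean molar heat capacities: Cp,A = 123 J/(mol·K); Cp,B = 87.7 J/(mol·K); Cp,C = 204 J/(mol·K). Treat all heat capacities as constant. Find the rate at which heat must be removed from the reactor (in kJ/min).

Extent of reaction ξ = 0.773 × 535 = 413.56 mol/h
Reaction term: ξ·ΔH°_rxn = 413.56 × -82.7 = -34201 kJ/h
Sensible, feed 51.0→25 °C: -2930.8 kJ/h
Outlet flows (mol/h): A 121.44, B 121.44, C 413.56
Sensible, products 25→93.9 °C: 7575.8 kJ/h
Q = ΔH = -29556 kJ/h = -8.21 kW
Heat removed = 492.6 kJ/min

Q_out = 493 kJ/min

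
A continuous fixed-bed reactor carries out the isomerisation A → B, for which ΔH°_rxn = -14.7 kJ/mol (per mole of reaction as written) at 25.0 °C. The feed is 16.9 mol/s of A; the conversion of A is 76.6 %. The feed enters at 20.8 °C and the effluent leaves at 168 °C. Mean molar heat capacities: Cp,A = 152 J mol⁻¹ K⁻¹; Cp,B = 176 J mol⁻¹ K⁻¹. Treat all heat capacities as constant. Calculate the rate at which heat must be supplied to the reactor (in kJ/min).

Q_in = 13900 kJ/min

Extent of reaction ξ = 0.766 × 16.9 = 12.945 mol/s
Reaction term: ξ·ΔH°_rxn = 12.945 × -14.7 = -190.3 kJ/s
Sensible, feed 20.8→25 °C: 10.789 kJ/s
Outlet flows (mol/s): A 3.9546, B 12.945
Sensible, products 25→168 °C: 411.77 kJ/s
Q = ΔH = 232.26 kJ/s = 232.26 kW
Heat supplied = 13936 kJ/min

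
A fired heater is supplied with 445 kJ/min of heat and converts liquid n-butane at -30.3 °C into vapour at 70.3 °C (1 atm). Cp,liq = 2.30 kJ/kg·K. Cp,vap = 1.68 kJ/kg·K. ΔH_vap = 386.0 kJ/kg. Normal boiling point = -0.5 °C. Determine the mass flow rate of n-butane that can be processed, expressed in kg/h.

Δh = 2.30×(-0.5−-30.3) + 386.0 + 1.68×(70.3−-0.5) = 573.48 kJ/kg
Q = 445 kJ/min = 7.4167 kJ/s = 26700 kJ/h
ṁ = Q/Δh = 26700 / 573.48 = 46.558 kg/h

ṁ = 46.6 kg/h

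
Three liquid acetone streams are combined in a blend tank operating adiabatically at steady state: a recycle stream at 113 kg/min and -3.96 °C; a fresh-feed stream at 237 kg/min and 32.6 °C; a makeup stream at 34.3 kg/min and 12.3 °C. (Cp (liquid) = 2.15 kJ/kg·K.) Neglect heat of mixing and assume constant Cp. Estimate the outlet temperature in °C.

Energy balance with Q = 0: Σ ṁᵢCp,ᵢ(T_out − Tᵢ) = 0
T_out = Σ ṁᵢCp,ᵢTᵢ / Σ ṁᵢCp,ᵢ
      = 16556 / 826.24 = 20.038 °C

T_out = 20.0 °C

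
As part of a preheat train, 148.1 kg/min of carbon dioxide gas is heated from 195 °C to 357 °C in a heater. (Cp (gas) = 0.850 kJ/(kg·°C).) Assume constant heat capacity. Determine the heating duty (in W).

Q = ṁ·Cp·ΔT = 148.1 × 0.850 × (357 − 195) = 20393 kJ/min
Converting: 20393 / 60 s = 339.89 kW
Heating duty = 339890 W

Q = 340000 W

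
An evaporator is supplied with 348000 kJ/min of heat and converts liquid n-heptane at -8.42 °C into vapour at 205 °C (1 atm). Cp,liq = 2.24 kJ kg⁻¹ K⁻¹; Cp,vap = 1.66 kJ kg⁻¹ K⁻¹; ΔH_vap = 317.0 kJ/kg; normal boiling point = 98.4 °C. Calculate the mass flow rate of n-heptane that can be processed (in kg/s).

Δh = 2.24×(98.4−-8.42) + 317.0 + 1.66×(205−98.4) = 733.23 kJ/kg
Q = 348000 kJ/min = 5800 kJ/s = 5800 kJ/s
ṁ = Q/Δh = 5800 / 733.23 = 7.9102 kg/s

ṁ = 7.91 kg/s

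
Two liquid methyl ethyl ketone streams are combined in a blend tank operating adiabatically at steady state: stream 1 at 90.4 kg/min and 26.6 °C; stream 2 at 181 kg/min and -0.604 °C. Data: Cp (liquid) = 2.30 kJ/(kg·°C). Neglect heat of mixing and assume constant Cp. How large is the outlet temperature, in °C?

Adiabatic, steady state ⇒ Σ ṁᵢCp,ᵢ(T_out − Tᵢ) = 0
T_out = Σ ṁᵢCp,ᵢTᵢ / Σ ṁᵢCp,ᵢ
      = 5279.2 / 624.22 = 8.4573 °C

T_out = 8.46 °C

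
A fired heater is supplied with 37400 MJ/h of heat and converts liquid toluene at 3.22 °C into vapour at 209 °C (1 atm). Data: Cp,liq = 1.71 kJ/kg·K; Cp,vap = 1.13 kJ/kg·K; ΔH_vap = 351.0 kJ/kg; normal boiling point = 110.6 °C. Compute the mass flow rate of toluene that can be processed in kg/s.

Δh = 1.71×(110.6−3.22) + 351.0 + 1.13×(209−110.6) = 645.81 kJ/kg
Q = 37400 MJ/h = 10389 kJ/s = 10389 kJ/s
ṁ = Q/Δh = 10389 / 645.81 = 16.087 kg/s

ṁ = 16.1 kg/s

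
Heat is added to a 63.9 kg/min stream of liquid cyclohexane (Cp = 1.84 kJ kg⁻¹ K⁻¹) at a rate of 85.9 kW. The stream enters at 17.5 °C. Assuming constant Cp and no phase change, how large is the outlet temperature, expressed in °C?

T_out = 61.3 °C

Q = 85.9 kW = 5154 kJ/min
ΔT = Q/(ṁ·Cp) = 5154/(63.9×1.84) = 43.835 K
T_out = 17.5 + 43.835 = 61.335 °C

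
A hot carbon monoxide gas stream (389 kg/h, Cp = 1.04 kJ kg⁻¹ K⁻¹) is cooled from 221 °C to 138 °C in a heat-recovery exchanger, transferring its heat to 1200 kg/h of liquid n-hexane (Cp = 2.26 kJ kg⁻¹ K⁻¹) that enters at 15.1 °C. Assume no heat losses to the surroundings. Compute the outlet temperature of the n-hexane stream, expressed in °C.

Heat released by hot stream: Q = 389 × 1.04 × (221 − 138) = 33578 kJ/h
Energy balance on cold side (adiabatic exchanger): Q = ṁ_c·Cp_c·(T_c,out − T_c,in)
T_c,out = 15.1 + 33578/(1200 × 2.26) = 27.481 °C

T_c,out = 27.5 °C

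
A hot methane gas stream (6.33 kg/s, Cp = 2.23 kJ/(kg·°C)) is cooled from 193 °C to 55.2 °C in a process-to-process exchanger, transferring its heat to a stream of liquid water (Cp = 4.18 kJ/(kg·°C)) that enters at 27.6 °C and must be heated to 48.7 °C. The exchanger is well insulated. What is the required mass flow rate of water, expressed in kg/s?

Heat released by hot stream: Q = 6.33 × 2.23 × (193 − 55.2) = 1945.2 kJ/s
Energy balance on cold side (adiabatic exchanger): Q = ṁ_c·Cp_c·(T_c,out − T_c,in)
ṁ_c = 1945.2 / [4.18 × (48.7 − 27.6)] = 22.055 kg/s

ṁ_c = 22.1 kg/s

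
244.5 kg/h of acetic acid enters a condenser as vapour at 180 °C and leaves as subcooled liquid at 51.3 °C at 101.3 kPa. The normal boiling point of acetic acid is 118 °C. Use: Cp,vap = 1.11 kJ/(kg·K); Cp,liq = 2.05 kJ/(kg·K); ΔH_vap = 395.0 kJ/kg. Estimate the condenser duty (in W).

vapour 180→118 °C: -68.82 kJ/kg
condensation at 118 °C: -395 kJ/kg
liquid 118→51.3 °C: -136.73 kJ/kg
Δh = -68.82 + -395 + -136.73 = -600.55 kJ/kg
Q = ṁ·Δh = 244.5 kg/h × -600.55 kJ/kg = -146840 kJ/h
|Q| = 40.788 kW = 40788 W

Q_c = 40800 W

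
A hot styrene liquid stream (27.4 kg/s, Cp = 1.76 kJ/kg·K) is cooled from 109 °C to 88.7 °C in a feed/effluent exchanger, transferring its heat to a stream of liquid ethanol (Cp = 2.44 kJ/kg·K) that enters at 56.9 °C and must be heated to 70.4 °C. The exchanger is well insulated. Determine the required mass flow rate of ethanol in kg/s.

Heat released by hot stream: Q = 27.4 × 1.76 × (109 − 88.7) = 978.95 kJ/s
Energy balance on cold side (adiabatic exchanger): Q = ṁ_c·Cp_c·(T_c,out − T_c,in)
ṁ_c = 978.95 / [2.44 × (70.4 − 56.9)] = 29.719 kg/s

ṁ_c = 29.7 kg/s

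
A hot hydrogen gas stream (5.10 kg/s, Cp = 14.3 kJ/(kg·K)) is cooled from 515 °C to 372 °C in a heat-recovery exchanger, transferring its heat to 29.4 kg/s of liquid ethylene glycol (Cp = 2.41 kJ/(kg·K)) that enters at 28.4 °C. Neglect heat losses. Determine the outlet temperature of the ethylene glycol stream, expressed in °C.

T_c,out = 176 °C

Heat released by hot stream: Q = 5.10 × 14.3 × (515 − 372) = 10429 kJ/s
Energy balance on cold side (adiabatic exchanger): Q = ṁ_c·Cp_c·(T_c,out − T_c,in)
T_c,out = 28.4 + 10429/(29.4 × 2.41) = 175.59 °C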